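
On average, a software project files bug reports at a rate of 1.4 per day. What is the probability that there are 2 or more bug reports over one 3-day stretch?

0.9220

Over the interval, μ = 1.4 × 3 = 4.2 (a 3-day stretch = 3 days).
P(N ≥ 2) = 1 − P(N ≤ 1) = 1 − Σ_{j=0}^{1} e^(−μ) μ^j/j! ≈ 0.9220.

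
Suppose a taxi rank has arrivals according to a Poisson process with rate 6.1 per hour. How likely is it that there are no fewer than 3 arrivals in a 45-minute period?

Over the interval, μ = 6.1 × 0.75 = 4.575 (a 45-minute period = 0.75 hours).
P(N ≥ 3) = 1 − P(N ≤ 2) = 1 − Σ_{j=0}^{2} e^(−μ) μ^j/j! ≈ 0.8347.

0.8347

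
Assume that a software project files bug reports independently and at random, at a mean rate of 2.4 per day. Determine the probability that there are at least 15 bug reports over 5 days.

Over the interval, μ = 2.4 × 5 = 12 (5 days).
P(N ≥ 15) = 1 − P(N ≤ 14) = 1 − Σ_{j=0}^{14} e^(−μ) μ^j/j! ≈ 0.2280.

0.2280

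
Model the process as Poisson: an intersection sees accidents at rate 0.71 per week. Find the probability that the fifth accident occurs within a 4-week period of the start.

0.1586

Over the interval, μ = 0.71 × 4 = 2.84 (a 4-week period = 4 weeks).
The fifth arrival falls in the interval iff at least 5 events occur there: P(S_5 ≤ t) = P(N ≥ 5) = 1 − P(N ≤ 4) ≈ 0.1586.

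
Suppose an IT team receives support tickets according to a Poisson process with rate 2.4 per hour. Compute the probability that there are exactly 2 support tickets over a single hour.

With mean μ = 2.4 per hour,
P(N = 2) = e^(−μ) μ^2/2! = e^(−2.4) · 2.4^2/2 ≈ 0.2613.

0.2613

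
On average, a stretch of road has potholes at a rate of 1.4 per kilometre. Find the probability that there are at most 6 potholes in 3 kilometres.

Over the interval, μ = 1.4 × 3 = 4.2 (3 kilometres).
P(N ≤ 6) = Σ_{j=0}^{6} e^(−μ) μ^j/j! ≈ 0.8675.

0.8675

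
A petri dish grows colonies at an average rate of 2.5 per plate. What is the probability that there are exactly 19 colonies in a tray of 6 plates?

Over the interval, μ = 2.5 × 6 = 15 (a tray of 6 plates = 6 plates).
P(N = 19) = e^(−μ) μ^19/19! = e^(−15) · 15^19/121645100408832000 ≈ 0.0557.

0.0557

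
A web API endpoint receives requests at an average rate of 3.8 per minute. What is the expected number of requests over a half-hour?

E[N] = λt = 3.8 × 30 = 114 (a half-hour = 30 minutes).

114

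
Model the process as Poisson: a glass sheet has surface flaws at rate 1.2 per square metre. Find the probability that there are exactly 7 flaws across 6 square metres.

0.1486

Over the interval, μ = 1.2 × 6 = 7.2 (6 square metres).
P(N = 7) = e^(−μ) μ^7/7! = e^(−7.2) · 7.2^7/5040 ≈ 0.1486.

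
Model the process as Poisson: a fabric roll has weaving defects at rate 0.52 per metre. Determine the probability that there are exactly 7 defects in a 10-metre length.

Over the interval, μ = 0.52 × 10 = 5.2 (a 10-metre length = 10 metres).
P(N = 7) = e^(−μ) μ^7/7! = e^(−5.2) · 5.2^7/5040 ≈ 0.1125.

0.1125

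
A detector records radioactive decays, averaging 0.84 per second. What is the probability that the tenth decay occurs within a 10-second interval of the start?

0.3341

Over the interval, μ = 0.84 × 10 = 8.4 (a 10-second interval = 10 seconds).
The tenth arrival falls in the interval iff at least 10 events occur there: P(S_10 ≤ t) = P(N ≥ 10) = 1 − P(N ≤ 9) ≈ 0.3341.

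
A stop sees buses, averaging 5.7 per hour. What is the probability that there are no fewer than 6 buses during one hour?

0.5050

With mean μ = 5.7 per hour,
P(N ≥ 6) = 1 − P(N ≤ 5) = 1 − Σ_{j=0}^{5} e^(−μ) μ^j/j! ≈ 0.5050.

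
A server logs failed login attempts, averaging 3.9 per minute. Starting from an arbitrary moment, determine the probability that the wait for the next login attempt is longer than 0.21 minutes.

The wait for the next event is exponential with rate λ = 3.9 per minute.
P(T > 0.21) = e^(−λt) = e^(−3.9 × 0.21) = e^(−0.819) ≈ 0.4409.

0.4409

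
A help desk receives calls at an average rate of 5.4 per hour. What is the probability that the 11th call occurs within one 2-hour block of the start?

0.5160

Over the interval, μ = 5.4 × 2 = 10.8 (a 2-hour block = 2 hours).
The 11th arrival falls in the interval iff at least 11 events occur there: P(S_11 ≤ t) = P(N ≥ 11) = 1 − P(N ≤ 10) ≈ 0.5160.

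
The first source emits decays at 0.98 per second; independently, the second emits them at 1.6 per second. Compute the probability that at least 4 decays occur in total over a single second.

0.2597

Independent Poisson processes superpose: combined rate λ = 0.98 + 1.6 = 2.58 per second.
So μ = 2.58.
P(N ≥ 4) = 1 − P(N ≤ 3) ≈ 0.2597.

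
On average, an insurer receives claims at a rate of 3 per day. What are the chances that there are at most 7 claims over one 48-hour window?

Over the interval, μ = 3 × 2 = 6 (a 48-hour window = 2 days).
P(N ≤ 7) = Σ_{j=0}^{7} e^(−μ) μ^j/j! ≈ 0.7440.

0.7440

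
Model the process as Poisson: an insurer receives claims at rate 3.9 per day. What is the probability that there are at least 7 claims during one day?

With mean μ = 3.9 per day,
P(N ≥ 7) = 1 − P(N ≤ 6) = 1 − Σ_{j=0}^{6} e^(−μ) μ^j/j! ≈ 0.1005.

0.1005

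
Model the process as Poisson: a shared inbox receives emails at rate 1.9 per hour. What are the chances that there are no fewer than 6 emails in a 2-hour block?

0.1844

Over the interval, μ = 1.9 × 2 = 3.8 (a 2-hour block = 2 hours).
P(N ≥ 6) = 1 − P(N ≤ 5) = 1 − Σ_{j=0}^{5} e^(−μ) μ^j/j! ≈ 0.1844.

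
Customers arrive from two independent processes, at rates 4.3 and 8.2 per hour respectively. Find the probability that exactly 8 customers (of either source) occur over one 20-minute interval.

0.0349

Independent Poisson processes superpose: combined rate λ = 4.3 + 8.2 = 12.5 per hour.
Over the interval, μ = 12.5 × 1/3 ≈ 4.16667 (a 20-minute interval = 1/3 hours).
P(N = 8) = e^(−4.16667) · 4.16667^8/8! ≈ 0.0349.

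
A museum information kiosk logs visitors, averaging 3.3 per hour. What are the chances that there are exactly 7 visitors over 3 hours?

Over the interval, μ = 3.3 × 3 = 9.9 (3 hours).
P(N = 7) = e^(−μ) μ^7/7! = e^(−9.9) · 9.9^7/5040 ≈ 0.0928.

0.0928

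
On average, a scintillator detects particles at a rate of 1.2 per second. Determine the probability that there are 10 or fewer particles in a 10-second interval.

0.3472

Over the interval, μ = 1.2 × 10 = 12 (a 10-second interval = 10 seconds).
P(N ≤ 10) = Σ_{j=0}^{10} e^(−μ) μ^j/j! ≈ 0.3472.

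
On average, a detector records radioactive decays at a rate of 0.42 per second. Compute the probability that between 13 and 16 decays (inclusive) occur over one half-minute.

Over the interval, μ = 0.42 × 30 = 12.6 (a half-minute = 30 seconds).
P(13 ≤ N ≤ 16) = Σ_{j=13}^{16} e^(−12.6) · 12.6^j/j! ≈ 0.3552.

0.3552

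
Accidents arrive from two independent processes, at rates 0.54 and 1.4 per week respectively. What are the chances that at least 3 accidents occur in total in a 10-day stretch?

0.5237

Independent Poisson processes superpose: combined rate λ = 0.54 + 1.4 = 1.94 per week.
Over the interval, μ = 1.94 × 10/7 ≈ 2.77143 (a 10-day stretch = 10/7 weeks).
P(N ≥ 3) = 1 − P(N ≤ 2) ≈ 0.5237.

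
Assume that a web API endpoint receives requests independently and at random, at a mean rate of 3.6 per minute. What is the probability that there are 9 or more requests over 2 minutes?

0.2973

Over the interval, μ = 3.6 × 2 = 7.2 (2 minutes).
P(N ≥ 9) = 1 − P(N ≤ 8) = 1 − Σ_{j=0}^{8} e^(−μ) μ^j/j! ≈ 0.2973.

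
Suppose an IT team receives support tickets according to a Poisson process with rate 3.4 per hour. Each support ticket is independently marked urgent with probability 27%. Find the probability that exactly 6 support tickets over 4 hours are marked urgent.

0.0866

Thinning: the support tickets that are marked urgent themselves form a Poisson process with rate 0.27 × 3.4 = 0.918 per hour.
Over the interval, μ = 0.918 × 4 = 3.672 (4 hours).
P(N = 6) = e^(−3.672) · 3.672^6/6! ≈ 0.0866.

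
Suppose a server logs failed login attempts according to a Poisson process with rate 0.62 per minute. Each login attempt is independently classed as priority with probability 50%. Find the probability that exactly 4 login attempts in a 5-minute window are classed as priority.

0.0510

Thinning: the login attempts that are classed as priority themselves form a Poisson process with rate 0.5 × 0.62 = 0.31 per minute.
Over the interval, μ = 0.31 × 5 = 1.55 (a 5-minute window = 5 minutes).
P(N = 4) = e^(−1.55) · 1.55^4/4! ≈ 0.0510.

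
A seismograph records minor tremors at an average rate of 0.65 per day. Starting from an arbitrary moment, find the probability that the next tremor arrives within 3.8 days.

Inter-arrival times are exponential with rate λ = 0.65 per day.
P(T ≤ 3.8) = 1 − e^(−λt) = 1 − e^(−0.65 × 3.8) = 1 − e^(−2.47) ≈ 0.9154.

0.9154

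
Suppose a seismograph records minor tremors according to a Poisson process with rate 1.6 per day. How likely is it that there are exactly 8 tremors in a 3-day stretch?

Over the interval, μ = 1.6 × 3 = 4.8 (a 3-day stretch = 3 days).
P(N = 8) = e^(−μ) μ^8/8! = e^(−4.8) · 4.8^8/40320 ≈ 0.0575.

0.0575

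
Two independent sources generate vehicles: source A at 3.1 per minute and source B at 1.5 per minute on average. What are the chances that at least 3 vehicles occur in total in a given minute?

Independent Poisson processes superpose: combined rate λ = 3.1 + 1.5 = 4.6 per minute.
So μ = 4.6.
P(N ≥ 3) = 1 − P(N ≤ 2) ≈ 0.8374.

0.8374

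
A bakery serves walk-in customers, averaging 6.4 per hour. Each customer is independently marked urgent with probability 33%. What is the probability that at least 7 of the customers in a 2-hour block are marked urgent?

0.1353

Thinning: the customers that are marked urgent themselves form a Poisson process with rate 0.33 × 6.4 = 2.112 per hour.
Over the interval, μ = 2.112 × 2 = 4.224 (a 2-hour block = 2 hours).
P(N ≥ 7) = 1 − P(N ≤ 6) ≈ 0.1353.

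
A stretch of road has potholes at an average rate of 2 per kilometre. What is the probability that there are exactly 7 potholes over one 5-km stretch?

0.0901

Over the interval, μ = 2 × 5 = 10 (a 5-km stretch = 5 kilometres).
P(N = 7) = e^(−μ) μ^7/7! = e^(−10) · 10^7/5040 ≈ 0.0901.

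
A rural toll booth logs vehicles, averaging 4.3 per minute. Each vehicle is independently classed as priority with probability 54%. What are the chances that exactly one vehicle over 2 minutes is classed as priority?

Thinning: the vehicles that are classed as priority themselves form a Poisson process with rate 0.54 × 4.3 = 2.322 per minute.
Over the interval, μ = 2.322 × 2 = 4.644 (2 minutes).
P(N = 1) = e^(−4.644) · 4.644^1/1! ≈ 0.0447.

0.0447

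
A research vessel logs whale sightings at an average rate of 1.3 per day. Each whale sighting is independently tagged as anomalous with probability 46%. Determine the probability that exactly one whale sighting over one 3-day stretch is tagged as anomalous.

Thinning: the whale sightings that are tagged as anomalous themselves form a Poisson process with rate 0.46 × 1.3 = 0.598 per day.
Over the interval, μ = 0.598 × 3 = 1.794 (a 3-day stretch = 3 days).
P(N = 1) = e^(−1.794) · 1.794^1/1! ≈ 0.2983.

0.2983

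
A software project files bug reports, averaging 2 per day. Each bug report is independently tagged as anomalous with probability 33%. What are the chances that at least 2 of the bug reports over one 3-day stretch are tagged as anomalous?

0.5886

Thinning: the bug reports that are tagged as anomalous themselves form a Poisson process with rate 0.33 × 2 = 0.66 per day.
Over the interval, μ = 0.66 × 3 = 1.98 (a 3-day stretch = 3 days).
P(N ≥ 2) = 1 − P(N ≤ 1) ≈ 0.5886.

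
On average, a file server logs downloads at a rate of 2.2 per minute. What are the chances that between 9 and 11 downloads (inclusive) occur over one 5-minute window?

Over the interval, μ = 2.2 × 5 = 11 (a 5-minute window = 5 minutes).
P(9 ≤ N ≤ 11) = Σ_{j=9}^{11} e^(−11) · 11^j/j! ≈ 0.3473.

0.3473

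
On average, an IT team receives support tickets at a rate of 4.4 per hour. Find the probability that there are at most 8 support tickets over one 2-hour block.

Over the interval, μ = 4.4 × 2 = 8.8 (a 2-hour block = 2 hours).
P(N ≤ 8) = Σ_{j=0}^{8} e^(−μ) μ^j/j! ≈ 0.4823.

0.4823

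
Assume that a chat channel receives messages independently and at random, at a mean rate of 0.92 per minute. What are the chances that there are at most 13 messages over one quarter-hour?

0.4858

Over the interval, μ = 0.92 × 15 = 13.8 (a quarter-hour = 15 minutes).
P(N ≤ 13) = Σ_{j=0}^{13} e^(−μ) μ^j/j! ≈ 0.4858.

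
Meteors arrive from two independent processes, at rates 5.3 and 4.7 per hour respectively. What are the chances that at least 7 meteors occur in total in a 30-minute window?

0.2378

Independent Poisson processes superpose: combined rate λ = 5.3 + 4.7 = 10 per hour.
Over the interval, μ = 10 × 0.5 = 5 (a 30-minute window = 0.5 hours).
P(N ≥ 7) = 1 − P(N ≤ 6) ≈ 0.2378.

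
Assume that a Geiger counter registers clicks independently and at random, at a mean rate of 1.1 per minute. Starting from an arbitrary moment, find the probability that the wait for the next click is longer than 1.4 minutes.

0.2144

The wait for the next event is exponential with rate λ = 1.1 per minute.
P(T > 1.4) = e^(−λt) = e^(−1.1 × 1.4) = e^(−1.54) ≈ 0.2144.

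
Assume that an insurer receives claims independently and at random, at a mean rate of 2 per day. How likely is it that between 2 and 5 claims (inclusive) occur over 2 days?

0.6936

Over the interval, μ = 2 × 2 = 4 (2 days).
P(2 ≤ N ≤ 5) = Σ_{j=2}^{5} e^(−4) · 4^j/j! ≈ 0.6936.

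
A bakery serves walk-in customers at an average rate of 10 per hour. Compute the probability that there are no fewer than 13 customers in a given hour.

With mean μ = 10 per hour,
P(N ≥ 13) = 1 − P(N ≤ 12) = 1 − Σ_{j=0}^{12} e^(−μ) μ^j/j! ≈ 0.2084.

0.2084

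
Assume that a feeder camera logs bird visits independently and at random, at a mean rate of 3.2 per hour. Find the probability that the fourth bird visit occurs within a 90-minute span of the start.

0.7058

Over the interval, μ = 3.2 × 1.5 = 4.8 (a 90-minute span = 1.5 hours).
The fourth arrival falls in the interval iff at least 4 events occur there: P(S_4 ≤ t) = P(N ≥ 4) = 1 − P(N ≤ 3) ≈ 0.7058.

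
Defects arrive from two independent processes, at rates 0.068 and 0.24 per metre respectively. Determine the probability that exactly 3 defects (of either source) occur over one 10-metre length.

0.2238

Independent Poisson processes superpose: combined rate λ = 0.068 + 0.24 = 0.308 per metre.
Over the interval, μ = 0.308 × 10 = 3.08 (a 10-metre length = 10 metres).
P(N = 3) = e^(−3.08) · 3.08^3/3! ≈ 0.2238.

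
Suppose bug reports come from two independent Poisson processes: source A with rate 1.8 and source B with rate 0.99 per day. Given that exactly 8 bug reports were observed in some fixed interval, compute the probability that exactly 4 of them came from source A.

0.1923

Given the total, each event is independently from source A with probability p = λ_A/(λ_A+λ_B) = 1.8/2.79 ≈ 0.6452.
So K ~ Binomial(8, 1.8/2.79): P(K = 4) = C(8,4) · (1.8/2.79)^4 · (0.99/2.79)^4 ≈ 0.1923.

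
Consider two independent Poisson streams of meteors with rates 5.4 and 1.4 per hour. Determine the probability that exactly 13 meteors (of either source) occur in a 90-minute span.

0.0772

Independent Poisson processes superpose: combined rate λ = 5.4 + 1.4 = 6.8 per hour.
Over the interval, μ = 6.8 × 1.5 = 10.2 (a 90-minute span = 1.5 hours).
P(N = 13) = e^(−10.2) · 10.2^13/13! ≈ 0.0772.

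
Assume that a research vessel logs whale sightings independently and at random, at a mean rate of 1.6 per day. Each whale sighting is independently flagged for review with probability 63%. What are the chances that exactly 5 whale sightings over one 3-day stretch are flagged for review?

Thinning: the whale sightings that are flagged for review themselves form a Poisson process with rate 0.63 × 1.6 = 1.008 per day.
Over the interval, μ = 1.008 × 3 = 3.024 (a 3-day stretch = 3 days).
P(N = 5) = e^(−3.024) · 3.024^5/5! ≈ 0.1024.

0.1024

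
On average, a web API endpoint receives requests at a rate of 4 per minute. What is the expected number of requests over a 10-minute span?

40

E[N] = λt = 4 × 10 = 40 (a 10-minute span = 10 minutes).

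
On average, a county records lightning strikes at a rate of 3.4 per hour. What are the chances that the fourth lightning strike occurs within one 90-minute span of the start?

Over the interval, μ = 3.4 × 1.5 = 5.1 (a 90-minute span = 1.5 hours).
The fourth arrival falls in the interval iff at least 4 events occur there: P(S_4 ≤ t) = P(N ≥ 4) = 1 − P(N ≤ 3) ≈ 0.7487.

0.7487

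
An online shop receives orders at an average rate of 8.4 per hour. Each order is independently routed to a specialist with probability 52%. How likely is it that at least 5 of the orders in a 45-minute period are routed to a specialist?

0.2330

Thinning: the orders that are routed to a specialist themselves form a Poisson process with rate 0.52 × 8.4 = 4.368 per hour.
Over the interval, μ = 4.368 × 0.75 = 3.276 (a 45-minute period = 0.75 hours).
P(N ≥ 5) = 1 − P(N ≤ 4) ≈ 0.2330.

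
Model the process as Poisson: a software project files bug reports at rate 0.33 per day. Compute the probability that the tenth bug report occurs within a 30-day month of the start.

Over the interval, μ = 0.33 × 30 = 9.9 (a 30-day month = 30 days).
The tenth arrival falls in the interval iff at least 10 events occur there: P(S_10 ≤ t) = P(N ≥ 10) = 1 − P(N ≤ 9) ≈ 0.5295.

0.5295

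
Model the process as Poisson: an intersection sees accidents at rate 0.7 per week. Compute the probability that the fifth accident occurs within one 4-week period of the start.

0.1523

Over the interval, μ = 0.7 × 4 = 2.8 (a 4-week period = 4 weeks).
The fifth arrival falls in the interval iff at least 5 events occur there: P(S_5 ≤ t) = P(N ≥ 5) = 1 − P(N ≤ 4) ≈ 0.1523.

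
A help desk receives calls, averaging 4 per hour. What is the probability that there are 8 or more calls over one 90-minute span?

0.2560

Over the interval, μ = 4 × 1.5 = 6 (a 90-minute span = 1.5 hours).
P(N ≥ 8) = 1 − P(N ≤ 7) = 1 − Σ_{j=0}^{7} e^(−μ) μ^j/j! ≈ 0.2560.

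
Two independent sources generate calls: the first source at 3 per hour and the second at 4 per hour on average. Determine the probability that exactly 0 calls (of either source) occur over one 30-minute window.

0.0302

Independent Poisson processes superpose: combined rate λ = 3 + 4 = 7 per hour.
Over the interval, μ = 7 × 0.5 = 3.5 (a 30-minute window = 0.5 hours).
P(N = 0) = e^(−3.5) · 3.5^0/0! ≈ 0.0302.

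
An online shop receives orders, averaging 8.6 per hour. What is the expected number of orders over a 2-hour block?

17.2

E[N] = λt = 8.6 × 2 = 17.2 (a 2-hour block = 2 hours).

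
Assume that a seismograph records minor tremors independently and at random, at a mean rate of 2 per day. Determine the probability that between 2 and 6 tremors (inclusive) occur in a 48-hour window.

Over the interval, μ = 2 × 2 = 4 (a 48-hour window = 2 days).
P(2 ≤ N ≤ 6) = Σ_{j=2}^{6} e^(−4) · 4^j/j! ≈ 0.7977.

0.7977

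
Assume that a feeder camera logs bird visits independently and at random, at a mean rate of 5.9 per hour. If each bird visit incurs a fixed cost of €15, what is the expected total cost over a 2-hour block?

E[N] = 5.9 × 2 = 11.8 (a 2-hour block = 2 hours); E[cost] = 11.8 × €15 = €177.

€177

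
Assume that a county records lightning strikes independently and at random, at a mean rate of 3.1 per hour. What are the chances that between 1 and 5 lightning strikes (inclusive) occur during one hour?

With mean μ = 3.1 per hour,
P(1 ≤ N ≤ 5) = Σ_{j=1}^{5} e^(−3.1) · 3.1^j/j! ≈ 0.8606.

0.8606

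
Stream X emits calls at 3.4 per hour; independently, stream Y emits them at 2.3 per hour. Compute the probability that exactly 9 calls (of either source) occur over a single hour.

Independent Poisson processes superpose: combined rate λ = 3.4 + 2.3 = 5.7 per hour.
So μ = 5.7.
P(N = 9) = e^(−5.7) · 5.7^9/9! ≈ 0.0586.

0.0586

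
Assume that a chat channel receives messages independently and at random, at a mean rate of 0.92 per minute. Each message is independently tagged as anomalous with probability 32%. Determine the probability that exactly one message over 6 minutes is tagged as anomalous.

0.3020

Thinning: the messages that are tagged as anomalous themselves form a Poisson process with rate 0.32 × 0.92 = 0.2944 per minute.
Over the interval, μ = 0.2944 × 6 = 1.7664 (6 minutes).
P(N = 1) = e^(−1.7664) · 1.7664^1/1! ≈ 0.3020.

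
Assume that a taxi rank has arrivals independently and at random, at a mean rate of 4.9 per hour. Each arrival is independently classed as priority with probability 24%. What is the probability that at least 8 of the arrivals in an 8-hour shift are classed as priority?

Thinning: the arrivals that are classed as priority themselves form a Poisson process with rate 0.24 × 4.9 = 1.176 per hour.
Over the interval, μ = 1.176 × 8 = 9.408 (an 8-hour shift = 8 hours).
P(N ≥ 8) = 1 − P(N ≤ 7) ≈ 0.7217.

0.7217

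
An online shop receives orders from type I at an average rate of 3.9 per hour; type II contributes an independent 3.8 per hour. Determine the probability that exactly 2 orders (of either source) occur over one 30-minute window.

Independent Poisson processes superpose: combined rate λ = 3.9 + 3.8 = 7.7 per hour.
Over the interval, μ = 7.7 × 0.5 = 3.85 (a 30-minute window = 0.5 hours).
P(N = 2) = e^(−3.85) · 3.85^2/2! ≈ 0.1577.

0.1577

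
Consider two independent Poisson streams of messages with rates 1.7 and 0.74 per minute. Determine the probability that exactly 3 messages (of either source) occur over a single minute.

Independent Poisson processes superpose: combined rate λ = 1.7 + 0.74 = 2.44 per minute.
So μ = 2.44.
P(N = 3) = e^(−2.44) · 2.44^3/3! ≈ 0.2110.

0.2110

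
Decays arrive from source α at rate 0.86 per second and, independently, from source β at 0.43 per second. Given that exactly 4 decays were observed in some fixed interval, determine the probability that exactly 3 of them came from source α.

0.3951

Given the total, each event is independently from source α with probability p = λ_α/(λ_α+λ_β) = 0.86/1.29 ≈ 0.6667.
So K ~ Binomial(4, 0.86/1.29): P(K = 3) = C(4,3) · (0.86/1.29)^3 · (0.43/1.29)^1 ≈ 0.3951.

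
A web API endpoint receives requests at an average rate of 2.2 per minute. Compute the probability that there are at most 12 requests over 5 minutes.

Over the interval, μ = 2.2 × 5 = 11 (5 minutes).
P(N ≤ 12) = Σ_{j=0}^{12} e^(−μ) μ^j/j! ≈ 0.6887.

0.6887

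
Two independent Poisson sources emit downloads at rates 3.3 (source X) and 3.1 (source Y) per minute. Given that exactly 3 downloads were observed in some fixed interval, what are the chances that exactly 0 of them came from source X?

0.1136

Given the total, each event is independently from source X with probability p = λ_X/(λ_X+λ_Y) = 3.3/6.4 ≈ 0.5156.
So K ~ Binomial(3, 3.3/6.4): P(K = 0) = C(3,0) · (3.3/6.4)^0 · (3.1/6.4)^3 ≈ 0.1136.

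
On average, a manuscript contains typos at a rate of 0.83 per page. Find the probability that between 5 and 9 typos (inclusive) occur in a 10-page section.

0.5951

Over the interval, μ = 0.83 × 10 = 8.3 (a 10-page section = 10 pages).
P(5 ≤ N ≤ 9) = Σ_{j=5}^{9} e^(−8.3) · 8.3^j/j! ≈ 0.5951.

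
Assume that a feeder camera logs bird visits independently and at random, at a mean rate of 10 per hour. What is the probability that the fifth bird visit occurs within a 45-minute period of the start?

Over the interval, μ = 10 × 0.75 = 7.5 (a 45-minute period = 0.75 hours).
The fifth arrival falls in the interval iff at least 5 events occur there: P(S_5 ≤ t) = P(N ≥ 5) = 1 − P(N ≤ 4) ≈ 0.8679.

0.8679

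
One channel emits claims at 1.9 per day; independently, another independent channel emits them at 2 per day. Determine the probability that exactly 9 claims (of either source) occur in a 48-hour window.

0.1207

Independent Poisson processes superpose: combined rate λ = 1.9 + 2 = 3.9 per day.
Over the interval, μ = 3.9 × 2 = 7.8 (a 48-hour window = 2 days).
P(N = 9) = e^(−7.8) · 7.8^9/9! ≈ 0.1207.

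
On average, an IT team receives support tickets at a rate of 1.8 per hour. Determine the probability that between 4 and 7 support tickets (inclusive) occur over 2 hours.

0.4540

Over the interval, μ = 1.8 × 2 = 3.6 (2 hours).
P(4 ≤ N ≤ 7) = Σ_{j=4}^{7} e^(−3.6) · 3.6^j/j! ≈ 0.4540.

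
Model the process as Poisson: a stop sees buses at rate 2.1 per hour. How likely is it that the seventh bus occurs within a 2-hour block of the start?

Over the interval, μ = 2.1 × 2 = 4.2 (a 2-hour block = 2 hours).
The seventh arrival falls in the interval iff at least 7 events occur there: P(S_7 ≤ t) = P(N ≥ 7) = 1 − P(N ≤ 6) ≈ 0.1325.

0.1325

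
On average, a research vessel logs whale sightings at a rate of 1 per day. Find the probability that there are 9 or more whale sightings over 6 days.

0.1528

Over the interval, μ = 1 × 6 = 6 (6 days).
P(N ≥ 9) = 1 − P(N ≤ 8) = 1 − Σ_{j=0}^{8} e^(−μ) μ^j/j! ≈ 0.1528.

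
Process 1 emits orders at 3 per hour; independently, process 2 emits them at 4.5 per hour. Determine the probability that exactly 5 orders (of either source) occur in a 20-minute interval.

0.0668

Independent Poisson processes superpose: combined rate λ = 3 + 4.5 = 7.5 per hour.
Over the interval, μ = 7.5 × 1/3 = 2.5 (a 20-minute interval = 1/3 hours).
P(N = 5) = e^(−2.5) · 2.5^5/5! ≈ 0.0668.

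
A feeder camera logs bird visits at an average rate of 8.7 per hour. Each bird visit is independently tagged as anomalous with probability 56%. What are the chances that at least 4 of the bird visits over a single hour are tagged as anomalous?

Thinning: the bird visits that are tagged as anomalous themselves form a Poisson process with rate 0.56 × 8.7 = 4.872 per hour.
So μ = 4.872.
P(N ≥ 4) = 1 − P(N ≤ 3) ≈ 0.7165.

0.7165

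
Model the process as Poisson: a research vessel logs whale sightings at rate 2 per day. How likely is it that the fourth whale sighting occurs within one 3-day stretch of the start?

0.8488

Over the interval, μ = 2 × 3 = 6 (a 3-day stretch = 3 days).
The fourth arrival falls in the interval iff at least 4 events occur there: P(S_4 ≤ t) = P(N ≥ 4) = 1 − P(N ≤ 3) ≈ 0.8488.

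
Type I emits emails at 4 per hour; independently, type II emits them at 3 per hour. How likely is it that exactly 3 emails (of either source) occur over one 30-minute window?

Independent Poisson processes superpose: combined rate λ = 4 + 3 = 7 per hour.
Over the interval, μ = 7 × 0.5 = 3.5 (a 30-minute window = 0.5 hours).
P(N = 3) = e^(−3.5) · 3.5^3/3! ≈ 0.2158.

0.2158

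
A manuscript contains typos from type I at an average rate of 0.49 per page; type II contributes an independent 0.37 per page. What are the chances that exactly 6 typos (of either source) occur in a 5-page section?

0.1191

Independent Poisson processes superpose: combined rate λ = 0.49 + 0.37 = 0.86 per page.
Over the interval, μ = 0.86 × 5 = 4.3 (a 5-page section = 5 pages).
P(N = 6) = e^(−4.3) · 4.3^6/6! ≈ 0.1191.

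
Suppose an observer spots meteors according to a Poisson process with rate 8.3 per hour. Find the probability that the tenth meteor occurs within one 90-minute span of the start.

0.7947

Over the interval, μ = 8.3 × 1.5 = 12.45 (a 90-minute span = 1.5 hours).
The tenth arrival falls in the interval iff at least 10 events occur there: P(S_10 ≤ t) = P(N ≥ 10) = 1 − P(N ≤ 9) ≈ 0.7947.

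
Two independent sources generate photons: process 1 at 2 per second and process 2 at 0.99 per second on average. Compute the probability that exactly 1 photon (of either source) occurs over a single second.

0.1504

Independent Poisson processes superpose: combined rate λ = 2 + 0.99 = 2.99 per second.
So μ = 2.99.
P(N = 1) = e^(−2.99) · 2.99^1/1! ≈ 0.1504.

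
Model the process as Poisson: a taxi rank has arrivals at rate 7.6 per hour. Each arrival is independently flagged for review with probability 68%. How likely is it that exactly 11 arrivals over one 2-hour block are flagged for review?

0.1169

Thinning: the arrivals that are flagged for review themselves form a Poisson process with rate 0.68 × 7.6 = 5.168 per hour.
Over the interval, μ = 5.168 × 2 = 10.336 (a 2-hour block = 2 hours).
P(N = 11) = e^(−10.336) · 10.336^11/11! ≈ 0.1169.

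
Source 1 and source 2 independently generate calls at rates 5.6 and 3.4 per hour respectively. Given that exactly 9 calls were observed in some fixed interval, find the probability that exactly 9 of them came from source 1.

0.0140

Given the total, each event is independently from source 1 with probability p = λ_1/(λ_1+λ_2) = 5.6/9 ≈ 0.6222.
So K ~ Binomial(9, 5.6/9): P(K = 9) = C(9,9) · (5.6/9)^9 · (3.4/9)^0 ≈ 0.0140.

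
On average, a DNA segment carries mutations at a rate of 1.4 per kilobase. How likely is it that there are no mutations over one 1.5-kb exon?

0.1225

Over the interval, μ = 1.4 × 1.5 = 2.1 (a 1.5-kb exon = 1.5 kilobases).
P(N = 0) = e^(−μ) μ^0/0! = e^(−2.1) · 2.1^0/1 ≈ 0.1225.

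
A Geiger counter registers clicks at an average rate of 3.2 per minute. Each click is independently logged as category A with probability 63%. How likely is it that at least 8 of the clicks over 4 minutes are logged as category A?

Thinning: the clicks that are logged as category A themselves form a Poisson process with rate 0.63 × 3.2 = 2.016 per minute.
Over the interval, μ = 2.016 × 4 = 8.064 (4 minutes).
P(N ≥ 8) = 1 − P(N ≤ 7) ≈ 0.5559.

0.5559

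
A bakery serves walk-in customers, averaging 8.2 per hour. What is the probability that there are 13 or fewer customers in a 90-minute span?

Over the interval, μ = 8.2 × 1.5 = 12.3 (a 90-minute span = 1.5 hours).
P(N ≤ 13) = Σ_{j=0}^{13} e^(−μ) μ^j/j! ≈ 0.6495.

0.6495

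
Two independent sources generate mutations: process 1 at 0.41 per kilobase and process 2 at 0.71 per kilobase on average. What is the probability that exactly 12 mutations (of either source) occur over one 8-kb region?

Independent Poisson processes superpose: combined rate λ = 0.41 + 0.71 = 1.12 per kilobase.
Over the interval, μ = 1.12 × 8 = 8.96 (an 8-kb region = 8 kilobases).
P(N = 12) = e^(−8.96) · 8.96^12/12! ≈ 0.0718.

0.0718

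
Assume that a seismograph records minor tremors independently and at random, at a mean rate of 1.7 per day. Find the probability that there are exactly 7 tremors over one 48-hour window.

Over the interval, μ = 1.7 × 2 = 3.4 (a 48-hour window = 2 days).
P(N = 7) = e^(−μ) μ^7/7! = e^(−3.4) · 3.4^7/5040 ≈ 0.0348.

0.0348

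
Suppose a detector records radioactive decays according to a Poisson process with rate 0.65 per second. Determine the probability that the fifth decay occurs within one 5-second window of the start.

0.2283

Over the interval, μ = 0.65 × 5 = 3.25 (a 5-second window = 5 seconds).
The fifth arrival falls in the interval iff at least 5 events occur there: P(S_5 ≤ t) = P(N ≥ 5) = 1 − P(N ≤ 4) ≈ 0.2283.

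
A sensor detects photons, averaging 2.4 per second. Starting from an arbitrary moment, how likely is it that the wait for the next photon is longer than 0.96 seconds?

0.0999

The wait for the next event is exponential with rate λ = 2.4 per second.
P(T > 0.96) = e^(−λt) = e^(−2.4 × 0.96) = e^(−2.304) ≈ 0.0999.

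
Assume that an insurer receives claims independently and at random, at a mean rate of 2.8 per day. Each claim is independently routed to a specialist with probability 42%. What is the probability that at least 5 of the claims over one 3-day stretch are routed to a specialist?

0.2799

Thinning: the claims that are routed to a specialist themselves form a Poisson process with rate 0.42 × 2.8 = 1.176 per day.
Over the interval, μ = 1.176 × 3 = 3.528 (a 3-day stretch = 3 days).
P(N ≥ 5) = 1 − P(N ≤ 4) ≈ 0.2799.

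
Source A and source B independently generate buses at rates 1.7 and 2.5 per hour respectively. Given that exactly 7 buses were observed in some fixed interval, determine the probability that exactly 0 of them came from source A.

0.0265

Given the total, each event is independently from source A with probability p = λ_A/(λ_A+λ_B) = 1.7/4.2 ≈ 0.4048.
So K ~ Binomial(7, 1.7/4.2): P(K = 0) = C(7,0) · (1.7/4.2)^0 · (2.5/4.2)^7 ≈ 0.0265.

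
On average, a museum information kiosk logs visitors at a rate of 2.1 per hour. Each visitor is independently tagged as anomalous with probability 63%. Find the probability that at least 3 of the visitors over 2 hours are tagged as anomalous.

Thinning: the visitors that are tagged as anomalous themselves form a Poisson process with rate 0.63 × 2.1 = 1.323 per hour.
Over the interval, μ = 1.323 × 2 = 2.646 (2 hours).
P(N ≥ 3) = 1 − P(N ≤ 2) ≈ 0.4931.

0.4931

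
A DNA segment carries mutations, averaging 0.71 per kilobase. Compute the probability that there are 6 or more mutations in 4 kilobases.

0.0687

Over the interval, μ = 0.71 × 4 = 2.84 (4 kilobases).
P(N ≥ 6) = 1 − P(N ≤ 5) = 1 − Σ_{j=0}^{5} e^(−μ) μ^j/j! ≈ 0.0687.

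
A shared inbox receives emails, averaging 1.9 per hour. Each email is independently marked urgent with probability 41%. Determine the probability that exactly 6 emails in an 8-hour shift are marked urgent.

0.1599

Thinning: the emails that are marked urgent themselves form a Poisson process with rate 0.41 × 1.9 = 0.779 per hour.
Over the interval, μ = 0.779 × 8 = 6.232 (an 8-hour shift = 8 hours).
P(N = 6) = e^(−6.232) · 6.232^6/6! ≈ 0.1599.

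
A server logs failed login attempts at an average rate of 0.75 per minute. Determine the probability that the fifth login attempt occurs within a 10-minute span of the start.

0.8679

Over the interval, μ = 0.75 × 10 = 7.5 (a 10-minute span = 10 minutes).
The fifth arrival falls in the interval iff at least 5 events occur there: P(S_5 ≤ t) = P(N ≥ 5) = 1 − P(N ≤ 4) ≈ 0.8679.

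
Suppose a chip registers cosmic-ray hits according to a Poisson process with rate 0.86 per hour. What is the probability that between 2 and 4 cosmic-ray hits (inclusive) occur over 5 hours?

0.4985

Over the interval, μ = 0.86 × 5 = 4.3 (5 hours).
P(2 ≤ N ≤ 4) = Σ_{j=2}^{4} e^(−4.3) · 4.3^j/j! ≈ 0.4985.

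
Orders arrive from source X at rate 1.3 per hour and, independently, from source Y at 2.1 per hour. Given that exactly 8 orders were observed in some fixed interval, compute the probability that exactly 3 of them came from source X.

Given the total, each event is independently from source X with probability p = λ_X/(λ_X+λ_Y) = 1.3/3.4 ≈ 0.3824.
So K ~ Binomial(8, 1.3/3.4): P(K = 3) = C(8,3) · (1.3/3.4)^3 · (2.1/3.4)^5 ≈ 0.2814.

0.2814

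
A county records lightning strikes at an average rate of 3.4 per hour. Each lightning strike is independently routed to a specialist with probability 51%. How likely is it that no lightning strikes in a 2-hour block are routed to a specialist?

Thinning: the lightning strikes that are routed to a specialist themselves form a Poisson process with rate 0.51 × 3.4 = 1.734 per hour.
Over the interval, μ = 1.734 × 2 = 3.468 (a 2-hour block = 2 hours).
P(N = 0) = e^(−3.468) · 3.468^0/0! ≈ 0.0312.

0.0312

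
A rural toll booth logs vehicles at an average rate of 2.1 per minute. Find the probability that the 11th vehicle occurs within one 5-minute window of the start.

Over the interval, μ = 2.1 × 5 = 10.5 (a 5-minute window = 5 minutes).
The 11th arrival falls in the interval iff at least 11 events occur there: P(S_11 ≤ t) = P(N ≥ 11) = 1 − P(N ≤ 10) ≈ 0.4793.

0.4793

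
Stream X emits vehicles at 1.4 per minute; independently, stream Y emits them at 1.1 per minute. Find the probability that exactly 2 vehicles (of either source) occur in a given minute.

Independent Poisson processes superpose: combined rate λ = 1.4 + 1.1 = 2.5 per minute.
So μ = 2.5.
P(N = 2) = e^(−2.5) · 2.5^2/2! ≈ 0.2565.

0.2565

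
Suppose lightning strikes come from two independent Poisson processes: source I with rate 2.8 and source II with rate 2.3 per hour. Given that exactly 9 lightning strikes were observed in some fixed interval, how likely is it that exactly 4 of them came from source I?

Given the total, each event is independently from source I with probability p = λ_I/(λ_I+λ_II) = 2.8/5.1 ≈ 0.5490.
So K ~ Binomial(9, 2.8/5.1): P(K = 4) = C(9,4) · (2.8/5.1)^4 · (2.3/5.1)^5 ≈ 0.2136.

0.2136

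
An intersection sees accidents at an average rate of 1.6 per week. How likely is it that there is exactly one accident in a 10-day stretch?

0.2325

Over the interval, μ = 1.6 × 10/7 ≈ 2.28571 (a 10-day stretch = 10/7 weeks).
P(N = 1) = e^(−μ) μ^1/1! = e^(−2.28571) · 2.28571^1/1 ≈ 0.2325.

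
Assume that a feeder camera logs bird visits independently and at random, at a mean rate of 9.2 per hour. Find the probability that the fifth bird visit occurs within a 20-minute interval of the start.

Over the interval, μ = 9.2 × 1/3 ≈ 3.06667 (a 20-minute interval = 1/3 hours).
The fifth arrival falls in the interval iff at least 5 events occur there: P(S_5 ≤ t) = P(N ≥ 5) = 1 − P(N ≤ 4) ≈ 0.1961.

0.1961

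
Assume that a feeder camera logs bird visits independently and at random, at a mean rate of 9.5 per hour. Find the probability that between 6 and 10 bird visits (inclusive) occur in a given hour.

0.5568

With mean μ = 9.5 per hour,
P(6 ≤ N ≤ 10) = Σ_{j=6}^{10} e^(−9.5) · 9.5^j/j! ≈ 0.5568.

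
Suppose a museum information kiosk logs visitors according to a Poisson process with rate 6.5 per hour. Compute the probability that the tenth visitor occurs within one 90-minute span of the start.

0.5104

Over the interval, μ = 6.5 × 1.5 = 9.75 (a 90-minute span = 1.5 hours).
The tenth arrival falls in the interval iff at least 10 events occur there: P(S_10 ≤ t) = P(N ≥ 10) = 1 − P(N ≤ 9) ≈ 0.5104.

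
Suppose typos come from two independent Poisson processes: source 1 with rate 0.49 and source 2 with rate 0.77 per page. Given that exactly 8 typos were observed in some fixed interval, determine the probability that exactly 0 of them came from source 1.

0.0195

Given the total, each event is independently from source 1 with probability p = λ_1/(λ_1+λ_2) = 0.49/1.26 ≈ 0.3889.
So K ~ Binomial(8, 0.49/1.26): P(K = 0) = C(8,0) · (0.49/1.26)^0 · (0.77/1.26)^8 ≈ 0.0195.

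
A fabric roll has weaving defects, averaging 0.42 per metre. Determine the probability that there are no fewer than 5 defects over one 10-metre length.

Over the interval, μ = 0.42 × 10 = 4.2 (a 10-metre length = 10 metres).
P(N ≥ 5) = 1 − P(N ≤ 4) = 1 − Σ_{j=0}^{4} e^(−μ) μ^j/j! ≈ 0.4102.

0.4102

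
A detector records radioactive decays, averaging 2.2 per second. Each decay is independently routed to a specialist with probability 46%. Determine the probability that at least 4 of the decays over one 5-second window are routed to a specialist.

0.7433

Thinning: the decays that are routed to a specialist themselves form a Poisson process with rate 0.46 × 2.2 = 1.012 per second.
Over the interval, μ = 1.012 × 5 = 5.06 (a 5-second window = 5 seconds).
P(N ≥ 4) = 1 − P(N ≤ 3) ≈ 0.7433.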